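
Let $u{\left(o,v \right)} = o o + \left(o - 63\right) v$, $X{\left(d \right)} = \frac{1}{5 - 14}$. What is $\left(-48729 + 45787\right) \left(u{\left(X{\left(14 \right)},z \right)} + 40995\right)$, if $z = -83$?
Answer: $- \frac{11017472264}{81} \approx -1.3602 \cdot 10^{8}$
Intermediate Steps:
$X{\left(d \right)} = - \frac{1}{9}$ ($X{\left(d \right)} = \frac{1}{-9} = - \frac{1}{9}$)
$u{\left(o,v \right)} = o^{2} + v \left(-63 + o\right)$ ($u{\left(o,v \right)} = o^{2} + \left(-63 + o\right) v = o^{2} + v \left(-63 + o\right)$)
$\left(-48729 + 45787\right) \left(u{\left(X{\left(14 \right)},z \right)} + 40995\right) = \left(-48729 + 45787\right) \left(\left(\left(- \frac{1}{9}\right)^{2} - -5229 - - \frac{83}{9}\right) + 40995\right) = - 2942 \left(\left(\frac{1}{81} + 5229 + \frac{83}{9}\right) + 40995\right) = - 2942 \left(\frac{424297}{81} + 40995\right) = \left(-2942\right) \frac{3744892}{81} = - \frac{11017472264}{81}$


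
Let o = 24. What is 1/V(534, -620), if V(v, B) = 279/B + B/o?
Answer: -60/1577 ≈ -0.038047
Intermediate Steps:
V(v, B) = 279/B + B/24
1/V(534, -620) = 1/(279/(-620) + (1/24)*(-620)) = 1/(279*(-1/620) - 155/6) = 1/(-9/20 - 155/6) = 1/(-1577/60) = -60/1577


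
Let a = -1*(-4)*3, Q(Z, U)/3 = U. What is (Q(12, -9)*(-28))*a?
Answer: 9072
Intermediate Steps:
Q(Z, U) = 3*U
a = 12 (a = 4*3 = 12)
(Q(12, -9)*(-28))*a = ((3*(-9))*(-28))*12 = -27*(-28)*12 = 756*12 = 9072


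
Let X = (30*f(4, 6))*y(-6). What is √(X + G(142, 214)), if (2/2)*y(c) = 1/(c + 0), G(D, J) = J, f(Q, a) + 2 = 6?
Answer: √194 ≈ 13.928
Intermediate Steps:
f(Q, a) = 4 (f(Q, a) = -2 + 6 = 4)
y(c) = 1/c (y(c) = 1/(c + 0) = 1/c)
X = -20 (X = (30*4)/(-6) = 120*(-⅙) = -20)
√(X + G(142, 214)) = √(-20 + 214) = √194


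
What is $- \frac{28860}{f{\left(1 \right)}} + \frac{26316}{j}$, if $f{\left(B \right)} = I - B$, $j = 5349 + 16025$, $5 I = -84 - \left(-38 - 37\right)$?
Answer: $\frac{771159156}{74809} \approx 10308.0$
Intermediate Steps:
$I = - \frac{9}{5}$ ($I = \frac{-84 - \left(-38 - 37\right)}{5} = \frac{-84 - -75}{5} = \frac{-84 + 75}{5} = \frac{1}{5} \left(-9\right) = - \frac{9}{5} \approx -1.8$)
$j = 21374$
$f{\left(B \right)} = - \frac{9}{5} - B$
$- \frac{28860}{f{\left(1 \right)}} + \frac{26316}{j} = - \frac{28860}{- \frac{9}{5} - 1} + \frac{26316}{21374} = - \frac{28860}{- \frac{9}{5} - 1} + 26316 \cdot \frac{1}{21374} = - \frac{28860}{- \frac{14}{5}} + \frac{13158}{10687} = \left(-28860\right) \left(- \frac{5}{14}\right) + \frac{13158}{10687} = \frac{72150}{7} + \frac{13158}{10687} = \frac{771159156}{74809}$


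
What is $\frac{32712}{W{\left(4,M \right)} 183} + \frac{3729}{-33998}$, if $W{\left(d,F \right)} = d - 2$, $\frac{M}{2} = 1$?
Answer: $\frac{185129627}{2073878} \approx 89.267$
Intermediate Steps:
$M = 2$ ($M = 2 \cdot 1 = 2$)
$W{\left(d,F \right)} = -2 + d$ ($W{\left(d,F \right)} = d - 2 = -2 + d$)
$\frac{32712}{W{\left(4,M \right)} 183} + \frac{3729}{-33998} = \frac{32712}{\left(-2 + 4\right) 183} + \frac{3729}{-33998} = \frac{32712}{2 \cdot 183} + 3729 \left(- \frac{1}{33998}\right) = \frac{32712}{366} - \frac{3729}{33998} = 32712 \cdot \frac{1}{366} - \frac{3729}{33998} = \frac{5452}{61} - \frac{3729}{33998} = \frac{185129627}{2073878}$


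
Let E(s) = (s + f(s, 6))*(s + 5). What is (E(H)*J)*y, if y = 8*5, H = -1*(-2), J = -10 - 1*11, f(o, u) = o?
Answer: -23520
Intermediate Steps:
J = -21 (J = -10 - 11 = -21)
H = 2
E(s) = 2*s*(5 + s) (E(s) = (s + s)*(s + 5) = (2*s)*(5 + s) = 2*s*(5 + s))
y = 40
(E(H)*J)*y = ((2*2*(5 + 2))*(-21))*40 = ((2*2*7)*(-21))*40 = (28*(-21))*40 = -588*40 = -23520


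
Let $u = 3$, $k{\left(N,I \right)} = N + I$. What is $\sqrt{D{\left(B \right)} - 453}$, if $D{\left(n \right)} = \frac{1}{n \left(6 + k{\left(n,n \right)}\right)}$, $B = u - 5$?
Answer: $\frac{7 i \sqrt{37}}{2} \approx 21.29 i$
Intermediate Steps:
$k{\left(N,I \right)} = I + N$
$B = -2$ ($B = 3 - 5 = -2$)
$D{\left(n \right)} = \frac{1}{n \left(6 + 2 n\right)}$ ($D{\left(n \right)} = \frac{1}{n \left(6 + \left(n + n\right)\right)} = \frac{1}{n \left(6 + 2 n\right)}$)
$\sqrt{D{\left(B \right)} - 453} = \sqrt{\frac{1}{2 \left(-2\right) \left(3 - 2\right)} - 453} = \sqrt{\frac{1}{2} \left(- \frac{1}{2}\right) 1^{-1} - 453} = \sqrt{\frac{1}{2} \left(- \frac{1}{2}\right) 1 - 453} = \sqrt{- \frac{1}{4} - 453} = \sqrt{- \frac{1813}{4}} = \frac{7 i \sqrt{37}}{2}$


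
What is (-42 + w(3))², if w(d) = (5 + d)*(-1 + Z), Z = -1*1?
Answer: 3364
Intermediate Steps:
Z = -1
w(d) = -10 - 2*d (w(d) = (5 + d)*(-1 - 1) = (5 + d)*(-2) = -10 - 2*d)
(-42 + w(3))² = (-42 + (-10 - 2*3))² = (-42 + (-10 - 6))² = (-42 - 16)² = (-58)² = 3364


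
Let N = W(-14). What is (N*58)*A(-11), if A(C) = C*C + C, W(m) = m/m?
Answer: 6380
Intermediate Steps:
W(m) = 1
N = 1
A(C) = C + C**2 (A(C) = C**2 + C = C + C**2)
(N*58)*A(-11) = (1*58)*(-11*(1 - 11)) = 58*(-11*(-10)) = 58*110 = 6380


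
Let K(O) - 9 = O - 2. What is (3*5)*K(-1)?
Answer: 90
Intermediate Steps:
K(O) = 7 + O (K(O) = 9 + (O - 2) = 9 + (-2 + O) = 7 + O)
(3*5)*K(-1) = (3*5)*(7 - 1) = 15*6 = 90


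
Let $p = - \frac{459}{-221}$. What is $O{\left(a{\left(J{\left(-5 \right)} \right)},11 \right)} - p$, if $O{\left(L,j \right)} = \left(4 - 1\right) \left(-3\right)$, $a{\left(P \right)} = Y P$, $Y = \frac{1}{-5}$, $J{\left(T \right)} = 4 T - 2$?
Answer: $- \frac{144}{13} \approx -11.077$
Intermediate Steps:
$J{\left(T \right)} = -2 + 4 T$
$Y = - \frac{1}{5} \approx -0.2$
$a{\left(P \right)} = - \frac{P}{5}$
$O{\left(L,j \right)} = -9$ ($O{\left(L,j \right)} = 3 \left(-3\right) = -9$)
$p = \frac{27}{13}$ ($p = \left(-459\right) \left(- \frac{1}{221}\right) = \frac{27}{13} \approx 2.0769$)
$O{\left(a{\left(J{\left(-5 \right)} \right)},11 \right)} - p = -9 - \frac{27}{13} = - \frac{144}{13}$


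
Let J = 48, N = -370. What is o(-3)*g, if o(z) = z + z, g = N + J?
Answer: 1932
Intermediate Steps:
g = -322 (g = -370 + 48 = -322)
o(z) = 2*z
o(-3)*g = (2*(-3))*(-322) = -6*(-322) = 1932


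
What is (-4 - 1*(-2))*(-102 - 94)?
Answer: 392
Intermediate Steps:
(-4 - 1*(-2))*(-102 - 94) = (-4 + 2)*(-196) = -2*(-196) = 392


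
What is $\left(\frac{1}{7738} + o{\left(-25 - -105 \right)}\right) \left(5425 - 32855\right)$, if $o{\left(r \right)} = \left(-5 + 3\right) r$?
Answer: $\frac{16980253485}{3869} \approx 4.3888 \cdot 10^{6}$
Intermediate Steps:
$o{\left(r \right)} = - 2 r$
$\left(\frac{1}{7738} + o{\left(-25 - -105 \right)}\right) \left(5425 - 32855\right) = \left(\frac{1}{7738} - 2 \left(-25 - -105\right)\right) \left(5425 - 32855\right) = \left(\frac{1}{7738} - 2 \left(-25 + 105\right)\right) \left(-27430\right) = \left(\frac{1}{7738} - 160\right) \left(-27430\right) = \left(- \frac{1238079}{7738}\right) \left(-27430\right) = \frac{16980253485}{3869}$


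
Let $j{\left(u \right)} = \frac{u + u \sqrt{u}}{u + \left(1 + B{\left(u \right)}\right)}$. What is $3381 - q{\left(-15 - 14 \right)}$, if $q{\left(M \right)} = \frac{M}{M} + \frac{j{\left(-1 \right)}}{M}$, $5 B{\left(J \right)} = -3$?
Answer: $\frac{294065}{87} + \frac{5 i}{87} \approx 3380.1 + 0.057471 i$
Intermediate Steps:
$B{\left(J \right)} = - \frac{3}{5}$ ($B{\left(J \right)} = \frac{1}{5} \left(-3\right) = - \frac{3}{5}$)
$j{\left(u \right)} = \frac{u + u^{\frac{3}{2}}}{\frac{2}{5} + u}$ ($j{\left(u \right)} = \frac{u + u \sqrt{u}}{u + \left(1 - \frac{3}{5}\right)} = \frac{u + u^{\frac{3}{2}}}{u + \frac{2}{5}} = \frac{u + u^{\frac{3}{2}}}{\frac{2}{5} + u}$)
$q{\left(M \right)} = 1 + \frac{\frac{5}{3} + \frac{5 i}{3}}{M}$ ($q{\left(M \right)} = \frac{M}{M} + \frac{5 \frac{1}{2 + 5 \left(-1\right)} \left(-1 + \left(-1\right)^{\frac{3}{2}}\right)}{M} = 1 + \frac{5 \frac{1}{2 - 5} \left(-1 - i\right)}{M} = 1 + \frac{5 \frac{1}{-3} \left(-1 - i\right)}{M} = 1 + \frac{5 \left(- \frac{1}{3}\right) \left(-1 - i\right)}{M} = 1 + \frac{\frac{5}{3} + \frac{5 i}{3}}{M}$)
$3381 - q{\left(-15 - 14 \right)} = 3381 - \frac{5 + 3 \left(-15 - 14\right) + 5 i}{3 \left(-15 - 14\right)} = 3381 - \frac{5 + 3 \left(-29\right) + 5 i}{3 \left(-29\right)} = 3381 - \frac{1}{3} \left(- \frac{1}{29}\right) \left(5 - 87 + 5 i\right) = 3381 - \frac{1}{3} \left(- \frac{1}{29}\right) \left(-82 + 5 i\right) = 3381 - \left(\frac{82}{87} - \frac{5 i}{87}\right) = \frac{294065}{87} + \frac{5 i}{87}$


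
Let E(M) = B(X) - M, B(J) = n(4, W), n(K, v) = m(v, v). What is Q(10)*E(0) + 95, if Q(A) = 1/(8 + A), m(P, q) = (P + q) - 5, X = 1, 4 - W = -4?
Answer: 1721/18 ≈ 95.611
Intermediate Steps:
W = 8 (W = 4 - 1*(-4) = 4 + 4 = 8)
m(P, q) = -5 + P + q
n(K, v) = -5 + 2*v (n(K, v) = -5 + v + v = -5 + 2*v)
B(J) = 11 (B(J) = -5 + 2*8 = -5 + 16 = 11)
E(M) = 11 - M
Q(10)*E(0) + 95 = (11 - 1*0)/(8 + 10) + 95 = (11 + 0)/18 + 95 = (1/18)*11 + 95 = 11/18 + 95 = 1721/18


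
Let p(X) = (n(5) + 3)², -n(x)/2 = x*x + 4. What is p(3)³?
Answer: 27680640625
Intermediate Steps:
n(x) = -8 - 2*x² (n(x) = -2*(x*x + 4) = -2*(x² + 4) = -2*(4 + x²) = -8 - 2*x²)
p(X) = 3025 (p(X) = ((-8 - 2*5²) + 3)² = ((-8 - 2*25) + 3)² = ((-8 - 50) + 3)² = (-58 + 3)² = (-55)² = 3025)
p(3)³ = 3025³ = 27680640625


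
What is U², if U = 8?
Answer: 64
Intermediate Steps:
U² = 8² = 64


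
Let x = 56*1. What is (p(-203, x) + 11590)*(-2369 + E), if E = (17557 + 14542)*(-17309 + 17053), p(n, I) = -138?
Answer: -94132153276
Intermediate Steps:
x = 56
E = -8217344 (E = 32099*(-256) = -8217344)
(p(-203, x) + 11590)*(-2369 + E) = (-138 + 11590)*(-2369 - 8217344) = 11452*(-8219713) = -94132153276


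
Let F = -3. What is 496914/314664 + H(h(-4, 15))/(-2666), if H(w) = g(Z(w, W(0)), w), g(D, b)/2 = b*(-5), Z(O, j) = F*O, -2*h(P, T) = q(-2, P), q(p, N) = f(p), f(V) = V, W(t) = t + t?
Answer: 110659947/69907852 ≈ 1.5829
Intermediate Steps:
W(t) = 2*t
q(p, N) = p
h(P, T) = 1 (h(P, T) = -½*(-2) = 1)
Z(O, j) = -3*O
g(D, b) = -10*b (g(D, b) = 2*(b*(-5)) = 2*(-5*b) = -10*b)
H(w) = -10*w
496914/314664 + H(h(-4, 15))/(-2666) = 496914/314664 - 10*1/(-2666) = 496914*(1/314664) - 10*(-1/2666) = 82819/52444 + 5/1333 = 110659947/69907852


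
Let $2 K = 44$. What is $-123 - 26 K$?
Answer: $-695$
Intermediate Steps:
$K = 22$ ($K = \frac{1}{2} \cdot 44 = 22$)
$-123 - 26 K = -123 - 572 = -695$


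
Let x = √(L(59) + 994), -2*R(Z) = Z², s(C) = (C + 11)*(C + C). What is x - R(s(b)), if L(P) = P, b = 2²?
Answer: 7200 + 9*√13 ≈ 7232.5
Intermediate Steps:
b = 4
s(C) = 2*C*(11 + C) (s(C) = (11 + C)*(2*C) = 2*C*(11 + C))
R(Z) = -Z²/2
x = 9*√13 (x = √(59 + 994) = √1053 = 9*√13 ≈ 32.450)
x - R(s(b)) = 9*√13 - (-1)*(2*4*(11 + 4))²/2 = 9*√13 - (-1)*(2*4*15)²/2 = 9*√13 - (-1)*120²/2 = 9*√13 - (-1)*14400/2 = 9*√13 - 1*(-7200) = 9*√13 + 7200 = 7200 + 9*√13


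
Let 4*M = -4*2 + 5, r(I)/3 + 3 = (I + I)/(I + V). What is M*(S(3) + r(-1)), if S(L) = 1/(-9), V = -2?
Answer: 16/3 ≈ 5.3333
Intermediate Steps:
r(I) = -9 + 6*I/(-2 + I) (r(I) = -9 + 3*((I + I)/(I - 2)) = -9 + 3*((2*I)/(-2 + I)) = -9 + 3*(2*I/(-2 + I)) = -9 + 6*I/(-2 + I))
M = -¾ (M = (-4*2 + 5)/4 = (-8 + 5)/4 = (¼)*(-3) = -¾ ≈ -0.75000)
S(L) = -⅑
M*(S(3) + r(-1)) = -3*(-⅑ + 3*(6 - 1*(-1))/(-2 - 1))/4 = -3*(-⅑ + 3*(6 + 1)/(-3))/4 = -3*(-⅑ + 3*(-⅓)*7)/4 = -3*(-⅑ - 7)/4 = -¾*(-64/9) = 16/3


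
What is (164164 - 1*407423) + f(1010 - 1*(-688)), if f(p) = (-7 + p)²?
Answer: 2616222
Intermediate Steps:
(164164 - 1*407423) + f(1010 - 1*(-688)) = (164164 - 1*407423) + (-7 + (1010 - 1*(-688)))² = (164164 - 407423) + (-7 + (1010 + 688))² = -243259 + (-7 + 1698)² = -243259 + 1691² = -243259 + 2859481 = 2616222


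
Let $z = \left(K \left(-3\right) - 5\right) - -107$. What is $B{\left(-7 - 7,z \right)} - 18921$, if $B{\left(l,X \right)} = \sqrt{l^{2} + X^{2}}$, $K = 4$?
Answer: $-18921 + 2 \sqrt{2074} \approx -18830.0$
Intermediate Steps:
$z = 90$ ($z = \left(4 \left(-3\right) - 5\right) - -107 = \left(-12 - 5\right) + 107 = -17 + 107 = 90$)
$B{\left(l,X \right)} = \sqrt{X^{2} + l^{2}}$
$B{\left(-7 - 7,z \right)} - 18921 = \sqrt{90^{2} + \left(-7 - 7\right)^{2}} - 18921 = \sqrt{8100 + \left(-7 - 7\right)^{2}} - 18921 = \sqrt{8100 + \left(-14\right)^{2}} - 18921 = \sqrt{8100 + 196} - 18921 = \sqrt{8296} - 18921 = 2 \sqrt{2074} - 18921 = -18921 + 2 \sqrt{2074}$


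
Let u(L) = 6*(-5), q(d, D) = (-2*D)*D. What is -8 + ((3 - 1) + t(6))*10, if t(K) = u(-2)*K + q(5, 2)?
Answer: -1868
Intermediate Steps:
q(d, D) = -2*D²
u(L) = -30
t(K) = -8 - 30*K (t(K) = -30*K - 2*2² = -30*K - 2*4 = -30*K - 8 = -8 - 30*K)
-8 + ((3 - 1) + t(6))*10 = -8 + ((3 - 1) + (-8 - 30*6))*10 = -8 + (2 + (-8 - 180))*10 = -8 + (2 - 188)*10 = -8 - 186*10 = -8 - 1860 = -1868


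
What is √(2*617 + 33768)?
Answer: √35002 ≈ 187.09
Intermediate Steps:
√(2*617 + 33768) = √(1234 + 33768) = √35002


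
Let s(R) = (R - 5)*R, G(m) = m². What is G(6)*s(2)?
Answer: -216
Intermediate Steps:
s(R) = R*(-5 + R) (s(R) = (-5 + R)*R = R*(-5 + R))
G(6)*s(2) = 6²*(2*(-5 + 2)) = 36*(2*(-3)) = 36*(-6) = -216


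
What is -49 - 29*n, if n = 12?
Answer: -397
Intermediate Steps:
-49 - 29*n = -49 - 29*12 = -49 - 348 = -397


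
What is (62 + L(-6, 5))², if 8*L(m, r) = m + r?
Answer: 245025/64 ≈ 3828.5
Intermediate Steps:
L(m, r) = m/8 + r/8 (L(m, r) = (m + r)/8 = m/8 + r/8)
(62 + L(-6, 5))² = (62 + ((⅛)*(-6) + (⅛)*5))² = (62 + (-¾ + 5/8))² = (62 - ⅛)² = (495/8)² = 245025/64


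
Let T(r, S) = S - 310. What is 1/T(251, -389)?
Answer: -1/699 ≈ -0.0014306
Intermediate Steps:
T(r, S) = -310 + S
1/T(251, -389) = 1/(-310 - 389) = 1/(-699) = -1/699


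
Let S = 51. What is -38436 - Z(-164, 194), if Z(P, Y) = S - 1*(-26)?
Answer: -38513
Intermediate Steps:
Z(P, Y) = 77 (Z(P, Y) = 51 - 1*(-26) = 51 + 26 = 77)
-38436 - Z(-164, 194) = -38436 - 1*77 = -38436 - 77 = -38513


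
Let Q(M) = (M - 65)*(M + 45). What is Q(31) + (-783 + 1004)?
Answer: -2363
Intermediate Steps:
Q(M) = (-65 + M)*(45 + M)
Q(31) + (-783 + 1004) = (-2925 + 31² - 20*31) + (-783 + 1004) = (-2925 + 961 - 620) + 221 = -2584 + 221 = -2363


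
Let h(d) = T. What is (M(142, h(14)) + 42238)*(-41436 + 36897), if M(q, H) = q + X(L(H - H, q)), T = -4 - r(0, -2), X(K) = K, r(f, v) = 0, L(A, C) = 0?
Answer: -192362820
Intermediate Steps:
T = -4 (T = -4 - 1*0 = -4 + 0 = -4)
h(d) = -4
M(q, H) = q (M(q, H) = q + 0 = q)
(M(142, h(14)) + 42238)*(-41436 + 36897) = (142 + 42238)*(-41436 + 36897) = 42380*(-4539) = -192362820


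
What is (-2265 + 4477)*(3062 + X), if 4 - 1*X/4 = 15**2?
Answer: 4817736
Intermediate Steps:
X = -884 (X = 16 - 4*15**2 = 16 - 4*225 = 16 - 900 = -884)
(-2265 + 4477)*(3062 + X) = (-2265 + 4477)*(3062 - 884) = 2212*2178 = 4817736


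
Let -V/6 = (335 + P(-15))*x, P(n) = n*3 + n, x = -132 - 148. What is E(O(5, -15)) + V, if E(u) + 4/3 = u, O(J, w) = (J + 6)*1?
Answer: 1386029/3 ≈ 4.6201e+5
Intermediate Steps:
O(J, w) = 6 + J (O(J, w) = (6 + J)*1 = 6 + J)
x = -280
E(u) = -4/3 + u
P(n) = 4*n (P(n) = 3*n + n = 4*n)
V = 462000 (V = -6*(335 + 4*(-15))*(-280) = -6*(335 - 60)*(-280) = -1650*(-280) = -6*(-77000) = 462000)
E(O(5, -15)) + V = (-4/3 + (6 + 5)) + 462000 = (-4/3 + 11) + 462000 = 29/3 + 462000 = 1386029/3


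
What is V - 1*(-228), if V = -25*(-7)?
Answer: 403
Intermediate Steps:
V = 175
V - 1*(-228) = 175 - 1*(-228) = 175 + 228 = 403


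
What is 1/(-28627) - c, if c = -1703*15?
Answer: 731276714/28627 ≈ 25545.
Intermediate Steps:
c = -25545
1/(-28627) - c = 1/(-28627) - 1*(-25545) = -1/28627 + 25545 = 731276714/28627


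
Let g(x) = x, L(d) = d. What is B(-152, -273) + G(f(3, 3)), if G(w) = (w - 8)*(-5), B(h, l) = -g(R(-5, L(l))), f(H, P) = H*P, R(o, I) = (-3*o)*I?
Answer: 4090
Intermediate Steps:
R(o, I) = -3*I*o
B(h, l) = -15*l (B(h, l) = -(-3)*l*(-5) = -15*l)
G(w) = 40 - 5*w (G(w) = (-8 + w)*(-5) = 40 - 5*w)
B(-152, -273) + G(f(3, 3)) = -15*(-273) + (40 - 15*3) = 4095 + (40 - 5*9) = 4095 + (40 - 45) = 4095 - 5 = 4090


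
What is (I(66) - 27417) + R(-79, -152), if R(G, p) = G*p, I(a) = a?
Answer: -15343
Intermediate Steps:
(I(66) - 27417) + R(-79, -152) = (66 - 27417) - 79*(-152) = -27351 + 12008 = -15343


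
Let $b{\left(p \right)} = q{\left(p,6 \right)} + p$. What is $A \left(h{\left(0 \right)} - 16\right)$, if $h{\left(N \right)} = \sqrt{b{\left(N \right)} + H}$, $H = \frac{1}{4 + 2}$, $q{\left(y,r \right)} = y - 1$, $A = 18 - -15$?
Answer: $-528 + \frac{11 i \sqrt{30}}{2} \approx -528.0 + 30.125 i$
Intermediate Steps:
$A = 33$ ($A = 18 + 15 = 33$)
$q{\left(y,r \right)} = -1 + y$ ($q{\left(y,r \right)} = y - 1 = -1 + y$)
$b{\left(p \right)} = -1 + 2 p$ ($b{\left(p \right)} = \left(-1 + p\right) + p = -1 + 2 p$)
$H = \frac{1}{6} \approx 0.16667$
$h{\left(N \right)} = \sqrt{- \frac{5}{6} + 2 N}$ ($h{\left(N \right)} = \sqrt{\left(-1 + 2 N\right) + \frac{1}{6}} = \sqrt{- \frac{5}{6} + 2 N}$)
$A \left(h{\left(0 \right)} - 16\right) = 33 \left(\frac{\sqrt{-30 + 72 \cdot 0}}{6} - 16\right) = 33 \left(\frac{\sqrt{-30 + 0}}{6} - 16\right) = 33 \left(\frac{\sqrt{-30}}{6} - 16\right) = 33 \left(\frac{i \sqrt{30}}{6} - 16\right) = 33 \left(-16 + \frac{i \sqrt{30}}{6}\right) = -528 + \frac{11 i \sqrt{30}}{2}$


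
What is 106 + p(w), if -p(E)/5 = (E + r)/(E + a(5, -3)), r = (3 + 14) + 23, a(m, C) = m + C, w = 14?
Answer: 713/8 ≈ 89.125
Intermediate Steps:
a(m, C) = C + m
r = 40 (r = 17 + 23 = 40)
p(E) = -5*(40 + E)/(2 + E) (p(E) = -5*(E + 40)/(E + (-3 + 5)) = -5*(40 + E)/(E + 2) = -5*(40 + E)/(2 + E))
106 + p(w) = 106 + 5*(-40 - 1*14)/(2 + 14) = 106 + 5*(-40 - 14)/16 = 106 + 5*(1/16)*(-54) = 106 - 135/8 = 713/8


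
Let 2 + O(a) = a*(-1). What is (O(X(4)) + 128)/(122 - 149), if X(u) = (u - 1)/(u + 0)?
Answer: -167/36 ≈ -4.6389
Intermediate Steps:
X(u) = (-1 + u)/u
O(a) = -2 - a (O(a) = -2 + a*(-1) = -2 - a)
(O(X(4)) + 128)/(122 - 149) = ((-2 - (-1 + 4)/4) + 128)/(122 - 149) = ((-2 - 3/4) + 128)/(-27) = ((-2 - 1*3/4) + 128)*(-1/27) = ((-2 - 3/4) + 128)*(-1/27) = (-11/4 + 128)*(-1/27) = (501/4)*(-1/27) = -167/36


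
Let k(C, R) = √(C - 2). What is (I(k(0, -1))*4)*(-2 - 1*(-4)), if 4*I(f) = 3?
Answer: 6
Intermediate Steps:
k(C, R) = √(-2 + C)
I(f) = ¾ (I(f) = (¼)*3 = ¾)
(I(k(0, -1))*4)*(-2 - 1*(-4)) = ((¾)*4)*(-2 - 1*(-4)) = 3*(-2 + 4) = 3*2 = 6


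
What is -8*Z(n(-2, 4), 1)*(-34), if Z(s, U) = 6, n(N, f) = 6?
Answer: 1632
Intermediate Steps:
-8*Z(n(-2, 4), 1)*(-34) = -8*6*(-34) = -48*(-34) = 1632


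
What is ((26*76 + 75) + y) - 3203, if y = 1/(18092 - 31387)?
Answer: -15315841/13295 ≈ -1152.0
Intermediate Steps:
y = -1/13295 (y = 1/(-13295) = -1/13295 ≈ -7.5216e-5)
((26*76 + 75) + y) - 3203 = ((26*76 + 75) - 1/13295) - 3203 = ((1976 + 75) - 1/13295) - 3203 = (2051 - 1/13295) - 3203 = 27268044/13295 - 3203 = -15315841/13295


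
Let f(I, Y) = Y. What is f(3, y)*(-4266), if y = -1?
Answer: 4266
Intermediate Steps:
f(3, y)*(-4266) = -1*(-4266) = 4266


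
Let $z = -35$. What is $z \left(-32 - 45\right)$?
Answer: $2695$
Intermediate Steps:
$z \left(-32 - 45\right) = - 35 \left(-32 - 45\right) = \left(-35\right) \left(-77\right) = 2695$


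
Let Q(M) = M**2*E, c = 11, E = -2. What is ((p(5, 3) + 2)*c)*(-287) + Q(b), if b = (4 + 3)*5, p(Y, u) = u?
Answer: -18235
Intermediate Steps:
b = 35 (b = 7*5 = 35)
Q(M) = -2*M**2 (Q(M) = M**2*(-2) = -2*M**2)
((p(5, 3) + 2)*c)*(-287) + Q(b) = ((3 + 2)*11)*(-287) - 2*35**2 = (5*11)*(-287) - 2*1225 = 55*(-287) - 2450 = -15785 - 2450 = -18235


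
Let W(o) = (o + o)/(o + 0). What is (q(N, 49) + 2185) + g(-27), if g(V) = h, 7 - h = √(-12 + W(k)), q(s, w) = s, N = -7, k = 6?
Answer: 2185 - I*√10 ≈ 2185.0 - 3.1623*I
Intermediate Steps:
W(o) = 2 (W(o) = (2*o)/o = 2)
h = 7 - I*√10 (h = 7 - √(-12 + 2) = 7 - √(-10) = 7 - I*√10 ≈ 7.0 - 3.1623*I)
g(V) = 7 - I*√10
(q(N, 49) + 2185) + g(-27) = (-7 + 2185) + (7 - I*√10) = 2178 + (7 - I*√10) = 2185 - I*√10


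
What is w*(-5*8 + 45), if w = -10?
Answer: -50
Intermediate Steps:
w*(-5*8 + 45) = -10*(-5*8 + 45) = -10*(-40 + 45) = -10*5 = -50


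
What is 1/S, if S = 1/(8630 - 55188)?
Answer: -46558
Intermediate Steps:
S = -1/46558 (S = 1/(-46558) = -1/46558 ≈ -2.1479e-5)
1/S = 1/(-1/46558) = -46558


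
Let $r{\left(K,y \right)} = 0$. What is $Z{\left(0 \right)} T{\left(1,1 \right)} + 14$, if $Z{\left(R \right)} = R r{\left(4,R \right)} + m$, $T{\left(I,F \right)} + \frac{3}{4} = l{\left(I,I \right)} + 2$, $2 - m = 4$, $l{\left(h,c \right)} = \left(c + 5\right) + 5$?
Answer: $- \frac{21}{2} \approx -10.5$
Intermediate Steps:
$l{\left(h,c \right)} = 10 + c$ ($l{\left(h,c \right)} = \left(5 + c\right) + 5 = 10 + c$)
$m = -2$ ($m = 2 - 4 = -2$)
$T{\left(I,F \right)} = \frac{45}{4} + I$ ($T{\left(I,F \right)} = - \frac{3}{4} + \left(\left(10 + I\right) + 2\right) = - \frac{3}{4} + \left(12 + I\right) = \frac{45}{4} + I$)
$Z{\left(R \right)} = -2$ ($Z{\left(R \right)} = R 0 - 2 = 0 - 2 = -2$)
$Z{\left(0 \right)} T{\left(1,1 \right)} + 14 = - 2 \left(\frac{45}{4} + 1\right) + 14 = \left(-2\right) \frac{49}{4} + 14 = - \frac{49}{2} + 14 = - \frac{21}{2}$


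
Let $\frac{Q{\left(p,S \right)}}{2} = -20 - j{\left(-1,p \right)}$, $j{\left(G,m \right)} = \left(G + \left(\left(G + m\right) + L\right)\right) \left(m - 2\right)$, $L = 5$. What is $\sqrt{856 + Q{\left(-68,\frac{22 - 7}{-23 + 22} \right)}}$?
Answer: $2 i \sqrt{2071} \approx 91.016 i$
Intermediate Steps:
$j{\left(G,m \right)} = \left(-2 + m\right) \left(5 + m + 2 G\right)$ ($j{\left(G,m \right)} = \left(G + \left(\left(G + m\right) + 5\right)\right) \left(m - 2\right) = \left(G + \left(5 + G + m\right)\right) \left(-2 + m\right) = \left(5 + m + 2 G\right) \left(-2 + m\right) = \left(-2 + m\right) \left(5 + m + 2 G\right)$)
$Q{\left(p,S \right)} = -28 - 2 p - 2 p^{2}$ ($Q{\left(p,S \right)} = 2 \left(-20 - \left(-10 + p^{2} - -4 + 3 p + 2 \left(-1\right) p\right)\right) = 2 \left(-20 - \left(-10 + p^{2} + 4 + 3 p - 2 p\right)\right) = 2 \left(-20 - \left(-6 + p + p^{2}\right)\right) = 2 \left(-14 - p - p^{2}\right) = -28 - 2 p - 2 p^{2}$)
$\sqrt{856 + Q{\left(-68,\frac{22 - 7}{-23 + 22} \right)}} = \sqrt{856 - \left(-108 + 9248\right)} = \sqrt{856 - 9140} = \sqrt{-8284} = 2 i \sqrt{2071}$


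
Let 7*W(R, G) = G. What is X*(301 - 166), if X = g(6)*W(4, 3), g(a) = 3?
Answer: 1215/7 ≈ 173.57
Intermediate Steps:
W(R, G) = G/7
X = 9/7 (X = 3*((⅐)*3) = 3*(3/7) = 9/7 ≈ 1.2857)
X*(301 - 166) = 9*(301 - 166)/7 = (9/7)*135 = 1215/7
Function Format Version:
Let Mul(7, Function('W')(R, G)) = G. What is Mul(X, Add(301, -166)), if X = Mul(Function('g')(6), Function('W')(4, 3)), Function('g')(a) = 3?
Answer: Rational(1215, 7) ≈ 173.57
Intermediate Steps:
Function('W')(R, G) = Mul(Rational(1, 7), G)
X = Rational(9, 7) (X = Mul(3, Mul(Rational(1, 7), 3)) = Mul(3, Rational(3, 7)) = Rational(9, 7) ≈ 1.2857)
Mul(X, Add(301, -166)) = Mul(Rational(9, 7), Add(301, -166)) = Mul(Rational(9, 7), 135) = Rational(1215, 7)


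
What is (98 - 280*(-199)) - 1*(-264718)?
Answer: 320536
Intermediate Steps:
(98 - 280*(-199)) - 1*(-264718) = (98 + 55720) + 264718 = 55818 + 264718 = 320536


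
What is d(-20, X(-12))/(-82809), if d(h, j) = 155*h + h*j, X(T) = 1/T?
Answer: 9295/248427 ≈ 0.037415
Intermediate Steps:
d(-20, X(-12))/(-82809) = -20*(155 + 1/(-12))/(-82809) = -20*(155 - 1/12)*(-1/82809) = -20*1859/12*(-1/82809) = -9295/3*(-1/82809) = 9295/248427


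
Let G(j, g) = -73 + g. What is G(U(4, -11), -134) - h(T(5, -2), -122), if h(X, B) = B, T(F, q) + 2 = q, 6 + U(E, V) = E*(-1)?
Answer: -85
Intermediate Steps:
U(E, V) = -6 - E (U(E, V) = -6 + E*(-1) = -6 - E)
T(F, q) = -2 + q
G(U(4, -11), -134) - h(T(5, -2), -122) = (-73 - 134) - 1*(-122) = -207 + 122 = -85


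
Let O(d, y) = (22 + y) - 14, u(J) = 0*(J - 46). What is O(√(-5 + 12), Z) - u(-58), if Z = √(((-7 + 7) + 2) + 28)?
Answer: 8 + √30 ≈ 13.477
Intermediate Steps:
u(J) = 0 (u(J) = 0*(-46 + J) = 0)
Z = √30 (Z = √((0 + 2) + 28) = √(2 + 28) = √30 ≈ 5.4772)
O(d, y) = 8 + y
O(√(-5 + 12), Z) - u(-58) = (8 + √30) - 1*0 = (8 + √30) + 0 = 8 + √30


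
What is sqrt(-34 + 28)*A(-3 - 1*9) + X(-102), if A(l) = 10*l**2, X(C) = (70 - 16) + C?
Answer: -48 + 1440*I*sqrt(6) ≈ -48.0 + 3527.3*I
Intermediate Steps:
X(C) = 54 + C
sqrt(-34 + 28)*A(-3 - 1*9) + X(-102) = sqrt(-34 + 28)*(10*(-3 - 1*9)**2) + (54 - 102) = sqrt(-6)*(10*(-3 - 9)**2) - 48 = (I*sqrt(6))*(10*(-12)**2) - 48 = (I*sqrt(6))*(10*144) - 48 = (I*sqrt(6))*1440 - 48 = 1440*I*sqrt(6) - 48 = -48 + 1440*I*sqrt(6)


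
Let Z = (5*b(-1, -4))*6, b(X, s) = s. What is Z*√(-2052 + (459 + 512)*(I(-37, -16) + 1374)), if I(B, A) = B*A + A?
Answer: -120*√1891398 ≈ -1.6503e+5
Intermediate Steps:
I(B, A) = A + A*B (I(B, A) = A*B + A = A + A*B)
Z = -120 (Z = (5*(-4))*6 = -20*6 = -120)
Z*√(-2052 + (459 + 512)*(I(-37, -16) + 1374)) = -120*√(-2052 + (459 + 512)*(-16*(1 - 37) + 1374)) = -120*√(-2052 + 971*(-16*(-36) + 1374)) = -120*√(-2052 + 971*(576 + 1374)) = -120*√(-2052 + 971*1950) = -120*√(-2052 + 1893450) = -120*√1891398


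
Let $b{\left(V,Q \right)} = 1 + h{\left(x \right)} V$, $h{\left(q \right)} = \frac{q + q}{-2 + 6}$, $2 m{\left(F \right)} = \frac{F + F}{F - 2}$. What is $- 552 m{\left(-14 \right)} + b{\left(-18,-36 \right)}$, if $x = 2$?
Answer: $-500$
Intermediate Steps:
$m{\left(F \right)} = \frac{F}{-2 + F}$ ($m{\left(F \right)} = \frac{\left(F + F\right) \frac{1}{F - 2}}{2} = \frac{2 F \frac{1}{-2 + F}}{2} = \frac{F}{-2 + F}$)
$h{\left(q \right)} = \frac{q}{2}$ ($h{\left(q \right)} = \frac{2 q}{4} = 2 q \frac{1}{4} = \frac{q}{2}$)
$b{\left(V,Q \right)} = 1 + V$ ($b{\left(V,Q \right)} = 1 + \frac{1}{2} \cdot 2 V = 1 + 1 V = 1 + V$)
$- 552 m{\left(-14 \right)} + b{\left(-18,-36 \right)} = - 552 \left(- \frac{14}{-2 - 14}\right) + \left(1 - 18\right) = - 552 \left(- \frac{14}{-16}\right) - 17 = - 552 \left(\left(-14\right) \left(- \frac{1}{16}\right)\right) - 17 = \left(-552\right) \frac{7}{8} - 17 = -483 - 17 = -500$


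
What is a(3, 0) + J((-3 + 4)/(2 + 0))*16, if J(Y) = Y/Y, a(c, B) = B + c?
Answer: 19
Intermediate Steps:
J(Y) = 1
a(3, 0) + J((-3 + 4)/(2 + 0))*16 = (0 + 3) + 1*16 = 3 + 16 = 19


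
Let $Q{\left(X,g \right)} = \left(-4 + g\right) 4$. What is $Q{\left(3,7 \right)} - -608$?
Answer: $620$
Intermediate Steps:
$Q{\left(X,g \right)} = -16 + 4 g$
$Q{\left(3,7 \right)} - -608 = \left(-16 + 4 \cdot 7\right) - -608 = \left(-16 + 28\right) + 608 = 12 + 608 = 620$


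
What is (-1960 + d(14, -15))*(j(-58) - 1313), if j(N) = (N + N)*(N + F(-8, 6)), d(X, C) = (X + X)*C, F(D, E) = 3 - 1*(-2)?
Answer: -11507300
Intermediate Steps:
F(D, E) = 5 (F(D, E) = 3 + 2 = 5)
d(X, C) = 2*C*X (d(X, C) = (2*X)*C = 2*C*X)
j(N) = 2*N*(5 + N) (j(N) = (N + N)*(N + 5) = (2*N)*(5 + N) = 2*N*(5 + N))
(-1960 + d(14, -15))*(j(-58) - 1313) = (-1960 + 2*(-15)*14)*(2*(-58)*(5 - 58) - 1313) = (-1960 - 420)*(2*(-58)*(-53) - 1313) = -2380*(6148 - 1313) = -2380*4835 = -11507300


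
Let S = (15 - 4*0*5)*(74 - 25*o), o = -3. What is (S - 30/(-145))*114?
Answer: 7389594/29 ≈ 2.5481e+5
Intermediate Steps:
S = 2235 (S = (15 - 4*0*5)*(74 - 25*(-3)) = (15 + 0*5)*(74 + 75) = (15 + 0)*149 = 15*149 = 2235)
(S - 30/(-145))*114 = (2235 - 30/(-145))*114 = (2235 - 30*(-1/145))*114 = (2235 + 6/29)*114 = (64821/29)*114 = 7389594/29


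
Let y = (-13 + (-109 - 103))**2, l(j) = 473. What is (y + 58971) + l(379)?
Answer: 110069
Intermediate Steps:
y = 50625 (y = (-13 - 212)**2 = (-225)**2 = 50625)
(y + 58971) + l(379) = (50625 + 58971) + 473 = 109596 + 473 = 110069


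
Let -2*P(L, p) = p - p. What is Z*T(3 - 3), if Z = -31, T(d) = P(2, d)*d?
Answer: 0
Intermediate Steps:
P(L, p) = 0 (P(L, p) = -(p - p)/2 = -1/2*0 = 0)
T(d) = 0 (T(d) = 0*d = 0)
Z*T(3 - 3) = -31*0 = 0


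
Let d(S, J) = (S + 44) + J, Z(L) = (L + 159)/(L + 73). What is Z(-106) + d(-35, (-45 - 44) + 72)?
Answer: -317/33 ≈ -9.6061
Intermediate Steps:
Z(L) = (159 + L)/(73 + L)
d(S, J) = 44 + J + S (d(S, J) = (44 + S) + J = 44 + J + S)
Z(-106) + d(-35, (-45 - 44) + 72) = (159 - 106)/(73 - 106) + (44 + ((-45 - 44) + 72) - 35) = 53/(-33) + (44 + (-89 + 72) - 35) = -1/33*53 + (44 - 17 - 35) = -53/33 - 8 = -317/33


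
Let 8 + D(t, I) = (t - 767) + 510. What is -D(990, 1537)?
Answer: -725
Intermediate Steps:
D(t, I) = -265 + t (D(t, I) = -8 + ((t - 767) + 510) = -8 + ((-767 + t) + 510) = -8 + (-257 + t) = -265 + t)
-D(990, 1537) = -(-265 + 990) = -1*725 = -725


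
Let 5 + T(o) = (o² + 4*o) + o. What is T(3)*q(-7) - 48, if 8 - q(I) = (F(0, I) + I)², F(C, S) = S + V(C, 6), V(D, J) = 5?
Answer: -1435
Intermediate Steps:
F(C, S) = 5 + S (F(C, S) = S + 5 = 5 + S)
T(o) = -5 + o² + 5*o (T(o) = -5 + ((o² + 4*o) + o) = -5 + (o² + 5*o) = -5 + o² + 5*o)
q(I) = 8 - (5 + 2*I)² (q(I) = 8 - ((5 + I) + I)² = 8 - (5 + 2*I)²)
T(3)*q(-7) - 48 = (-5 + 3² + 5*3)*(8 - (5 + 2*(-7))²) - 48 = (-5 + 9 + 15)*(8 - (5 - 14)²) - 48 = 19*(8 - 1*(-9)²) - 48 = 19*(8 - 1*81) - 48 = 19*(8 - 81) - 48 = 19*(-73) - 48 = -1387 - 48 = -1435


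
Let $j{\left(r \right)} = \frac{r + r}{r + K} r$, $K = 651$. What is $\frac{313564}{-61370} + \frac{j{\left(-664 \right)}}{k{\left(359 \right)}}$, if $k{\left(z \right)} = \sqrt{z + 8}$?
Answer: $- \frac{156782}{30685} - \frac{881792 \sqrt{367}}{4771} \approx -3545.8$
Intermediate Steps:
$k{\left(z \right)} = \sqrt{8 + z}$
$j{\left(r \right)} = \frac{2 r^{2}}{651 + r}$ ($j{\left(r \right)} = \frac{r + r}{r + 651} r = \frac{2 r}{651 + r} r = \frac{2 r^{2}}{651 + r}$)
$\frac{313564}{-61370} + \frac{j{\left(-664 \right)}}{k{\left(359 \right)}} = \frac{313564}{-61370} + \frac{2 \left(-664\right)^{2} \frac{1}{651 - 664}}{\sqrt{8 + 359}} = 313564 \left(- \frac{1}{61370}\right) + \frac{2 \cdot 440896 \frac{1}{-13}}{\sqrt{367}} = - \frac{156782}{30685} + 2 \cdot 440896 \left(- \frac{1}{13}\right) \frac{\sqrt{367}}{367} = - \frac{156782}{30685} - \frac{881792 \frac{\sqrt{367}}{367}}{13} = - \frac{156782}{30685} - \frac{881792 \sqrt{367}}{4771}$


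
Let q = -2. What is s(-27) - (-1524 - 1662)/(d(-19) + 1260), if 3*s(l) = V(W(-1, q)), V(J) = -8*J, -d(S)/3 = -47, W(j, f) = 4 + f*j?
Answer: -6410/467 ≈ -13.726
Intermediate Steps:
d(S) = 141 (d(S) = -3*(-47) = 141)
s(l) = -16 (s(l) = (-8*(4 - 2*(-1)))/3 = (-8*(4 + 2))/3 = (-8*6)/3 = (⅓)*(-48) = -16)
s(-27) - (-1524 - 1662)/(d(-19) + 1260) = -16 - (-1524 - 1662)/(141 + 1260) = -16 - (-3186)/1401 = -16 - 1*(-1062/467) = -16 + 1062/467 = -6410/467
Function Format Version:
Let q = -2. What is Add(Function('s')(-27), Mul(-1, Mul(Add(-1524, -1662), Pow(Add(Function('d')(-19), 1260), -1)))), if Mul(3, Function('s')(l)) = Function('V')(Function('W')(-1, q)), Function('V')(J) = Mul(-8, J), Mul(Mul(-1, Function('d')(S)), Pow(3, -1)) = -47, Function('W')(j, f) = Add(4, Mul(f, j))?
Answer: Rational(-6410, 467) ≈ -13.726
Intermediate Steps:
Function('d')(S) = 141 (Function('d')(S) = Mul(-3, -47) = 141)
Function('s')(l) = -16 (Function('s')(l) = Mul(Rational(1, 3), Mul(-8, Add(4, Mul(-2, -1)))) = Mul(Rational(1, 3), Mul(-8, Add(4, 2))) = Mul(Rational(1, 3), Mul(-8, 6)) = Mul(Rational(1, 3), -48) = -16)
Add(Function('s')(-27), Mul(-1, Mul(Add(-1524, -1662), Pow(Add(Function('d')(-19), 1260), -1)))) = Add(-16, Mul(-1, Mul(Add(-1524, -1662), Pow(Add(141, 1260), -1)))) = Add(-16, Mul(-1, Mul(-3186, Pow(1401, -1)))) = Add(-16, Mul(-1, Mul(-3186, Rational(1, 1401)))) = Add(-16, Mul(-1, Rational(-1062, 467))) = Add(-16, Rational(1062, 467)) = Rational(-6410, 467)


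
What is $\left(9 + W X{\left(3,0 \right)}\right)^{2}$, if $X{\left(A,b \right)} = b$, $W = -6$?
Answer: $81$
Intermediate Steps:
$\left(9 + W X{\left(3,0 \right)}\right)^{2} = \left(9 - 0\right)^{2} = \left(9 + 0\right)^{2} = 9^{2} = 81$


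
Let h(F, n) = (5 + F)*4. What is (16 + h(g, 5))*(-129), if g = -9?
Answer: 0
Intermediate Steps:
h(F, n) = 20 + 4*F
(16 + h(g, 5))*(-129) = (16 + (20 + 4*(-9)))*(-129) = (16 + (20 - 36))*(-129) = (16 - 16)*(-129) = 0*(-129) = 0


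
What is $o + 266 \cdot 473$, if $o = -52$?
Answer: $125766$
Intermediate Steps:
$o + 266 \cdot 473 = -52 + 266 \cdot 473 = -52 + 125818 = 125766$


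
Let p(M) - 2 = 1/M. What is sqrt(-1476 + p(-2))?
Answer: I*sqrt(5898)/2 ≈ 38.399*I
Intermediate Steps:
p(M) = 2 + 1/M
sqrt(-1476 + p(-2)) = sqrt(-1476 + (2 + 1/(-2))) = sqrt(-1476 + (2 - 1/2)) = sqrt(-1476 + 3/2) = sqrt(-2949/2) = I*sqrt(5898)/2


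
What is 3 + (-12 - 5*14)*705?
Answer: -57807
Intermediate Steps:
3 + (-12 - 5*14)*705 = 3 + (-12 - 70)*705 = 3 - 82*705 = 3 - 57810 = -57807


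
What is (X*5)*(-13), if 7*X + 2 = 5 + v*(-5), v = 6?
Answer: 1755/7 ≈ 250.71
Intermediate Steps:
X = -27/7 (X = -2/7 + (5 + 6*(-5))/7 = -2/7 + (5 - 30)/7 = -2/7 + (⅐)*(-25) = -2/7 - 25/7 = -27/7 ≈ -3.8571)
(X*5)*(-13) = -27/7*5*(-13) = -135/7*(-13) = 1755/7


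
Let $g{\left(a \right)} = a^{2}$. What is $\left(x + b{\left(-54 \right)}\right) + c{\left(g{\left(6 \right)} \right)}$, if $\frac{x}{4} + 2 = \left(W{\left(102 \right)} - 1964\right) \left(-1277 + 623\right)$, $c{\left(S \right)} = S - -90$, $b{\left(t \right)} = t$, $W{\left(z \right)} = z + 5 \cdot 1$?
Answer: $4857976$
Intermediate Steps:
$W{\left(z \right)} = 5 + z$ ($W{\left(z \right)} = z + 5 = 5 + z$)
$c{\left(S \right)} = 90 + S$ ($c{\left(S \right)} = S + 90 = 90 + S$)
$x = 4857904$ ($x = -8 + 4 \left(\left(5 + 102\right) - 1964\right) \left(-1277 + 623\right) = -8 + 4 \left(107 - 1964\right) \left(-654\right) = -8 + 4 \left(\left(-1857\right) \left(-654\right)\right) = -8 + 4 \cdot 1214478 = -8 + 4857912 = 4857904$)
$\left(x + b{\left(-54 \right)}\right) + c{\left(g{\left(6 \right)} \right)} = \left(4857904 - 54\right) + \left(90 + 6^{2}\right) = 4857850 + \left(90 + 36\right) = 4857850 + 126 = 4857976$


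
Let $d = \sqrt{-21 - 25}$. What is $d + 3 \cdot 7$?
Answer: $21 + i \sqrt{46} \approx 21.0 + 6.7823 i$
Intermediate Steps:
$d = i \sqrt{46}$ ($d = \sqrt{-46} = i \sqrt{46} \approx 6.7823 i$)
$d + 3 \cdot 7 = i \sqrt{46} + 3 \cdot 7 = i \sqrt{46} + 21 = 21 + i \sqrt{46}$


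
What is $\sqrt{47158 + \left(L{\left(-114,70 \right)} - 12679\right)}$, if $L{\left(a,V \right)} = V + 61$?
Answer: $\sqrt{34610} \approx 186.04$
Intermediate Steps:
$L{\left(a,V \right)} = 61 + V$
$\sqrt{47158 + \left(L{\left(-114,70 \right)} - 12679\right)} = \sqrt{47158 + \left(\left(61 + 70\right) - 12679\right)} = \sqrt{47158 + \left(131 - 12679\right)} = \sqrt{47158 - 12548} = \sqrt{34610}$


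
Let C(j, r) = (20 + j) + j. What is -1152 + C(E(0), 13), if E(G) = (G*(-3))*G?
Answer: -1132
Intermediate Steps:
E(G) = -3*G² (E(G) = (-3*G)*G = -3*G²)
C(j, r) = 20 + 2*j
-1152 + C(E(0), 13) = -1152 + (20 + 2*(-3*0²)) = -1152 + (20 + 2*(-3*0)) = -1152 + (20 + 2*0) = -1152 + (20 + 0) = -1152 + 20 = -1132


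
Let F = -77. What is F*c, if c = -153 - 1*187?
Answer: 26180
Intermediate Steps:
c = -340 (c = -153 - 187 = -340)
F*c = -77*(-340) = 26180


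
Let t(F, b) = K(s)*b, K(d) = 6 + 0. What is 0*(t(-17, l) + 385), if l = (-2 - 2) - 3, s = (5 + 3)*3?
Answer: 0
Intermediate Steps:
s = 24 (s = 8*3 = 24)
K(d) = 6
l = -7 (l = -4 - 3 = -7)
t(F, b) = 6*b
0*(t(-17, l) + 385) = 0*(6*(-7) + 385) = 0*(-42 + 385) = 0*343 = 0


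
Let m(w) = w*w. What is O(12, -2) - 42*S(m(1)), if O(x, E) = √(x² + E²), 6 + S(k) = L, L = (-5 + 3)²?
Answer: 84 + 2*√37 ≈ 96.166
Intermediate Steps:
m(w) = w²
L = 4 (L = (-2)² = 4)
S(k) = -2 (S(k) = -6 + 4 = -2)
O(x, E) = √(E² + x²)
O(12, -2) - 42*S(m(1)) = √((-2)² + 12²) - 42*(-2) = √(4 + 144) + 84 = √148 + 84 = 2*√37 + 84 = 84 + 2*√37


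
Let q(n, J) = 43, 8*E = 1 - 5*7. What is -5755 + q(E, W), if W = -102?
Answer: -5712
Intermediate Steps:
E = -17/4 (E = (1 - 5*7)/8 = (1 - 35)/8 = (⅛)*(-34) = -17/4 ≈ -4.2500)
-5755 + q(E, W) = -5755 + 43 = -5712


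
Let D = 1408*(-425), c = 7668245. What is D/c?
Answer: -119680/1533649 ≈ -0.078036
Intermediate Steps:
D = -598400
D/c = -598400/7668245 = -598400*1/7668245 = -119680/1533649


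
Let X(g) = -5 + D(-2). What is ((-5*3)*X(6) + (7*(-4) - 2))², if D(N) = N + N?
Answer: 11025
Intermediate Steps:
D(N) = 2*N
X(g) = -9 (X(g) = -5 + 2*(-2) = -5 - 4 = -9)
((-5*3)*X(6) + (7*(-4) - 2))² = (-5*3*(-9) + (7*(-4) - 2))² = (-15*(-9) + (-28 - 2))² = (135 - 30)² = 105² = 11025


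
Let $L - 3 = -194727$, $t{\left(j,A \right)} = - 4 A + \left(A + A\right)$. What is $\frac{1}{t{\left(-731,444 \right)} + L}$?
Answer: $- \frac{1}{195612} \approx -5.1122 \cdot 10^{-6}$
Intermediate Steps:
$t{\left(j,A \right)} = - 2 A$ ($t{\left(j,A \right)} = - 4 A + 2 A = - 2 A$)
$L = -194724$ ($L = 3 - 194727 = -194724$)
$\frac{1}{t{\left(-731,444 \right)} + L} = \frac{1}{\left(-2\right) 444 - 194724} = \frac{1}{-888 - 194724} = \frac{1}{-195612} = - \frac{1}{195612}$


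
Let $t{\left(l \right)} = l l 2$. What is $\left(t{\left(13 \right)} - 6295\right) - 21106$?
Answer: $-27063$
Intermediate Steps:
$t{\left(l \right)} = 2 l^{2}$ ($t{\left(l \right)} = l^{2} \cdot 2 = 2 l^{2}$)
$\left(t{\left(13 \right)} - 6295\right) - 21106 = \left(2 \cdot 13^{2} - 6295\right) - 21106 = \left(2 \cdot 169 - 6295\right) - 21106 = \left(338 - 6295\right) - 21106 = -5957 - 21106 = -27063$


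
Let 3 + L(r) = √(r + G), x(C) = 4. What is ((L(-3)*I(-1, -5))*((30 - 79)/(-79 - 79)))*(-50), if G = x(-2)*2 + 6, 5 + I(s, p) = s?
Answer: -22050/79 + 7350*√11/79 ≈ 29.458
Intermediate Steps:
I(s, p) = -5 + s
G = 14 (G = 4*2 + 6 = 8 + 6 = 14)
L(r) = -3 + √(14 + r) (L(r) = -3 + √(r + 14) = -3 + √(14 + r))
((L(-3)*I(-1, -5))*((30 - 79)/(-79 - 79)))*(-50) = (((-3 + √(14 - 3))*(-5 - 1))*((30 - 79)/(-79 - 79)))*(-50) = (((-3 + √11)*(-6))*(-49/(-158)))*(-50) = ((18 - 6*√11)*(-49*(-1/158)))*(-50) = ((18 - 6*√11)*(49/158))*(-50) = (441/79 - 147*√11/79)*(-50) = -22050/79 + 7350*√11/79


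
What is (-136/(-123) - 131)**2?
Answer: 255264529/15129 ≈ 16873.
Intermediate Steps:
(-136/(-123) - 131)**2 = (-136*(-1/123) - 131)**2 = (136/123 - 131)**2 = (-15977/123)**2 = 255264529/15129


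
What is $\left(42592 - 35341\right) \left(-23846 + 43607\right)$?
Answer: $143287011$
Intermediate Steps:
$\left(42592 - 35341\right) \left(-23846 + 43607\right) = 7251 \cdot 19761 = 143287011$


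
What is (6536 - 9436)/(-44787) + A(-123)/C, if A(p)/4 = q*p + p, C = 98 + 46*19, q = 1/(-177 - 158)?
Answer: -178207226/405098415 ≈ -0.43991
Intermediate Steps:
q = -1/335 (q = 1/(-335) = -1/335 ≈ -0.0029851)
C = 972 (C = 98 + 874 = 972)
A(p) = 1336*p/335 (A(p) = 4*(-p/335 + p) = 4*(334*p/335) = 1336*p/335)
(6536 - 9436)/(-44787) + A(-123)/C = (6536 - 9436)/(-44787) + ((1336/335)*(-123))/972 = -2900*(-1/44787) - 164328/335*1/972 = 2900/44787 - 13694/27135 = -178207226/405098415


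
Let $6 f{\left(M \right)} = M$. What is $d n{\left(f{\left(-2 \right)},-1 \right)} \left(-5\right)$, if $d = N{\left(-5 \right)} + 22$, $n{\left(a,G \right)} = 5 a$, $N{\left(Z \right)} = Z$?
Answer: $\frac{425}{3} \approx 141.67$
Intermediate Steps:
$f{\left(M \right)} = \frac{M}{6}$
$d = 17$ ($d = -5 + 22 = 17$)
$d n{\left(f{\left(-2 \right)},-1 \right)} \left(-5\right) = 17 \cdot 5 \cdot \frac{1}{6} \left(-2\right) \left(-5\right) = 17 \cdot 5 \left(- \frac{1}{3}\right) \left(-5\right) = 17 \left(- \frac{5}{3}\right) \left(-5\right) = \left(- \frac{85}{3}\right) \left(-5\right) = \frac{425}{3}$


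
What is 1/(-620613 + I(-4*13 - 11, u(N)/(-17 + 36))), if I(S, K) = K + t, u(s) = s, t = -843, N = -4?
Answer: -19/11807668 ≈ -1.6091e-6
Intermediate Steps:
I(S, K) = -843 + K (I(S, K) = K - 843 = -843 + K)
1/(-620613 + I(-4*13 - 11, u(N)/(-17 + 36))) = 1/(-620613 + (-843 - 4/(-17 + 36))) = 1/(-620613 + (-843 - 4/19)) = 1/(-620613 - 16021/19) = 1/(-11807668/19) = -19/11807668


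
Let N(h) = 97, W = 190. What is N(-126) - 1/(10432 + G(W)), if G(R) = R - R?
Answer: 1011903/10432 ≈ 97.000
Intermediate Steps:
G(R) = 0
N(-126) - 1/(10432 + G(W)) = 97 - 1/(10432 + 0) = 97 - 1/10432 = 1011903/10432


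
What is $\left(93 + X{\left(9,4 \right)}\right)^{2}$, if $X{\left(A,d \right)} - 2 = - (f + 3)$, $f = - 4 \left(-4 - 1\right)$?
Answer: $5184$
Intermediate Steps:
$f = 20$ ($f = \left(-4\right) \left(-5\right) = 20$)
$X{\left(A,d \right)} = -21$ ($X{\left(A,d \right)} = 2 - \left(20 + 3\right) = 2 - 23 = -21$)
$\left(93 + X{\left(9,4 \right)}\right)^{2} = \left(93 - 21\right)^{2} = 72^{2} = 5184$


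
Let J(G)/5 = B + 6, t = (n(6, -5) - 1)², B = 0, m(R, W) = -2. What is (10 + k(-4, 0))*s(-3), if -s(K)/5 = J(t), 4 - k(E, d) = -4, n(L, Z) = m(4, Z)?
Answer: -2700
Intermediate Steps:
n(L, Z) = -2
t = 9 (t = (-2 - 1)² = (-3)² = 9)
k(E, d) = 8 (k(E, d) = 4 - 1*(-4) = 4 + 4 = 8)
J(G) = 30 (J(G) = 5*(0 + 6) = 5*6 = 30)
s(K) = -150 (s(K) = -5*30 = -150)
(10 + k(-4, 0))*s(-3) = (10 + 8)*(-150) = 18*(-150) = -2700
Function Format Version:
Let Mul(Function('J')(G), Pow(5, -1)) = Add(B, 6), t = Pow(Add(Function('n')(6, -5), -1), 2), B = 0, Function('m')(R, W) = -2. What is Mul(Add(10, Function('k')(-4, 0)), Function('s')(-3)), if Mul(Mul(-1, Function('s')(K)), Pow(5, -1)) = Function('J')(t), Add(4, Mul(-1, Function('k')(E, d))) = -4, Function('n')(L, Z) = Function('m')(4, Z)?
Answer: -2700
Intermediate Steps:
Function('n')(L, Z) = -2
t = 9 (t = Pow(Add(-2, -1), 2) = Pow(-3, 2) = 9)
Function('k')(E, d) = 8 (Function('k')(E, d) = Add(4, Mul(-1, -4)) = Add(4, 4) = 8)
Function('J')(G) = 30 (Function('J')(G) = Mul(5, Add(0, 6)) = Mul(5, 6) = 30)
Function('s')(K) = -150 (Function('s')(K) = Mul(-5, 30) = -150)
Mul(Add(10, Function('k')(-4, 0)), Function('s')(-3)) = Mul(Add(10, 8), -150) = Mul(18, -150) = -2700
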